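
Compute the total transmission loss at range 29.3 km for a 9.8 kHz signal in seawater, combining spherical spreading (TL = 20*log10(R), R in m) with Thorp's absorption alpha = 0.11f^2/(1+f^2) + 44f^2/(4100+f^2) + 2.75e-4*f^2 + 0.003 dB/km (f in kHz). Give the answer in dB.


Step 1 (Thorp): alpha = 0.11*96.04/(1+96.04) + 44*96.04/(4100+96.04) + 2.75e-4*96.04 + 0.003 = 1.1454 dB/km
Step 2: TL_spread = 20*log10(29300) = 89.34 dB
Step 3: TL_abs = alpha*R = 1.1454 * 29.3 = 33.56 dB
Step 4: TL_total = 89.34 + 33.56 = 122.9

122.9 dB


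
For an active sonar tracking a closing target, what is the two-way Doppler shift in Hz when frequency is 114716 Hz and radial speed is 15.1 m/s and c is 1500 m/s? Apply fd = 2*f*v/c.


fd = 2*f*v/c = 2 * 114716 * 15.1 / 1500 = 2309.62

2309.62 Hz


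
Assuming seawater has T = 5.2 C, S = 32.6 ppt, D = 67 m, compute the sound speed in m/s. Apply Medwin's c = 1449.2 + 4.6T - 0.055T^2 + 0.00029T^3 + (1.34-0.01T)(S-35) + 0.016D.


c = 1449.2 + 4.6*5.2 - 0.055*5.2^2 + 0.00029*5.2^3 + (1.34 - 0.01*5.2)*(32.6 - 35) + 0.016*67 = 1469.65

1469.65 m/s


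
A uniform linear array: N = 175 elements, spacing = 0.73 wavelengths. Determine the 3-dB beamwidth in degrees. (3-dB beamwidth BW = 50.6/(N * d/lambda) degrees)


BW = 50.6 / (175 * 0.73) = 50.6 / 127.75 = 0.4

0.4 deg


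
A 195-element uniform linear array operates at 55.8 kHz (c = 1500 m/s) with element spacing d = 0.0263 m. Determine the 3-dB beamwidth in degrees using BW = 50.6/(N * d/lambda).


0.27 deg


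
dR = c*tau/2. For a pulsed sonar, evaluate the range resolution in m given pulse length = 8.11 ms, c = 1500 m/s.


6.0825 m


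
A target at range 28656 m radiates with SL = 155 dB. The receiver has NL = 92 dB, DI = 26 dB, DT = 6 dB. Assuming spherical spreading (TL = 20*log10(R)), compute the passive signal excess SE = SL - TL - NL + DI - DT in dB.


-6.14 dB


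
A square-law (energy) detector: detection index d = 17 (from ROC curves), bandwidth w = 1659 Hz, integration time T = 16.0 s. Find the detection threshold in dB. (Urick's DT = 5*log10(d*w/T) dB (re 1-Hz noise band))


DT = 5*log10(d*w/T) = 5*log10(17 * 1659 / 16.0) = 5*log10(1762.69) = 16.23

16.23 dB


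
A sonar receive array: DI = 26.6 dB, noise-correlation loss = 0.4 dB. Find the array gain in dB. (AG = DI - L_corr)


AG = DI - L_corr = 26.6 - 0.4 = 26.2

26.2 dB


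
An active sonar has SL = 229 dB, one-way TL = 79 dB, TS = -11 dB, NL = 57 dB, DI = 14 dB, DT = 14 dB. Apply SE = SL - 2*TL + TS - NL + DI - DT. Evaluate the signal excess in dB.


3 dB


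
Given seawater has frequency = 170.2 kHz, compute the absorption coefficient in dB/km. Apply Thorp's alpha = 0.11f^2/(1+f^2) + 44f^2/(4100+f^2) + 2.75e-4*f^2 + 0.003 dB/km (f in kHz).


f^2 = 28968.04
alpha = 0.11*28968.04/(1+28968.04) + 44*28968.04/(4100+28968.04) + 2.75e-4*28968.04 + 0.003 = 46.624

46.624 dB/km


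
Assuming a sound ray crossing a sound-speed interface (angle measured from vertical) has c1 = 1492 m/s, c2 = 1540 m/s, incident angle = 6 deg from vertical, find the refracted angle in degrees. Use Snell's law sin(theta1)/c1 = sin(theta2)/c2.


sin(theta2) = (c2/c1)*sin(theta1) = (1540/1492)*sin(6 deg) = 0.10789
theta2 = arcsin(0.10789) = 6.19

6.19 deg


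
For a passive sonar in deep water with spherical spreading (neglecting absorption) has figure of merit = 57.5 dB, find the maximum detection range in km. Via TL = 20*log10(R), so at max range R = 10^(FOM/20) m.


0.75 km


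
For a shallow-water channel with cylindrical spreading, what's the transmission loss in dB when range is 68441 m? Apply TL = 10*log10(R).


TL = 10*log10(68441) = 48.35

48.35 dB


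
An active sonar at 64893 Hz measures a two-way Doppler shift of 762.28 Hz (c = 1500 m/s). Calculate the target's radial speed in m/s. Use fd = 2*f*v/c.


From fd = 2*f*v/c, v = c*fd/(2*f) = 1500 * 762.28 / (2*64893) = 8.81

8.81 m/s


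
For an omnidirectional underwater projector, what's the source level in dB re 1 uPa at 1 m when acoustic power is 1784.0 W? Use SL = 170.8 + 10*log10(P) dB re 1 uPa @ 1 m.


SL = 170.8 + 10*log10(1784.0) = 170.8 + 32.51 = 203.31

203.31 dB


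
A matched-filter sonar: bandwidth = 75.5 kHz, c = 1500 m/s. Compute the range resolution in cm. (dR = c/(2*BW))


dR = c/(2*BW) = 1500 / (2 * 75.5e3) = 0.0099 m = 0.99 cm

0.99 cm


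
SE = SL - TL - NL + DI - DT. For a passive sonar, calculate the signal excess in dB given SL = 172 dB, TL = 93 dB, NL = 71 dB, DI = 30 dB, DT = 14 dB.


24 dB


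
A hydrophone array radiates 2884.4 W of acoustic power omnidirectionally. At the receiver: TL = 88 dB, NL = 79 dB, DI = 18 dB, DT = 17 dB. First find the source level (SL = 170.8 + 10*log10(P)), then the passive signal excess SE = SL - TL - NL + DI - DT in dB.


Step 1: SL = 170.8 + 10*log10(2884.4) = 205.4 dB
Step 2: SE = SL - TL - NL + DI - DT = 205.4 - 88 - 79 + 18 - 17 = 39.4

39.4 dB


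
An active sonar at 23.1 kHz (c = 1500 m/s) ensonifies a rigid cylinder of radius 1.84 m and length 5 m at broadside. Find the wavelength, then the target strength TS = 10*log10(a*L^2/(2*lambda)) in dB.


Step 1: lambda = c/f = 1500/23100 = 0.06494 m
Step 2: TS = 10*log10(a*L^2/(2*lambda)) = 10*log10(1.84*5^2/(2*0.06494)) = 25.49

25.49 dB


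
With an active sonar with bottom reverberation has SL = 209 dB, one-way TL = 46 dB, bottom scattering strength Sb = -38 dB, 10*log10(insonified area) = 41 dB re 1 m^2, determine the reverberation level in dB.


RL = SL - 2*TL + Sb + 10*log10(A) = 209 - 2*46 + (-38) + 41 = 120

120 dB


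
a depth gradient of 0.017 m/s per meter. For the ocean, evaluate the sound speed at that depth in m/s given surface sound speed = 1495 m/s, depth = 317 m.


c = 1495 + 0.017 * 317 = 1500.389

1500.389 m/s


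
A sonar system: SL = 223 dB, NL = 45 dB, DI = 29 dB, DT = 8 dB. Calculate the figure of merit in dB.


199 dB


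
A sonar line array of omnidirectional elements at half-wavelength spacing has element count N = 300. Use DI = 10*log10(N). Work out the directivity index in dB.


24.77 dB


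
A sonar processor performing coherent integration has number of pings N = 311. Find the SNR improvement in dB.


24.93 dB


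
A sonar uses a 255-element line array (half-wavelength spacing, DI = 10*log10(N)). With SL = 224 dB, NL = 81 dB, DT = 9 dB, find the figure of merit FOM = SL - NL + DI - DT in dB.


Step 1: DI = 10*log10(255) = 24.07 dB
Step 2: FOM = SL - NL + DI - DT = 224 - 81 + 24.07 - 9 = 158.07

158.07 dB


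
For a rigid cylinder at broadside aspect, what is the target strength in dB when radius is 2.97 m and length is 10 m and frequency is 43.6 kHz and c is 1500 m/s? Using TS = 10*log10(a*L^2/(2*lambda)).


lambda = 1500/43600 = 0.0344 m
TS = 10*log10(2.97*10^2/(2*0.0344)) = 36.35

36.35 dB


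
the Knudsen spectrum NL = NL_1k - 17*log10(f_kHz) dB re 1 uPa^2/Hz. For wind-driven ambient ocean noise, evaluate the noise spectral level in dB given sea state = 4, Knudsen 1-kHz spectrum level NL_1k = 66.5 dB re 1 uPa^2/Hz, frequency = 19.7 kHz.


NL = NL_1k - 17*log10(f_kHz) = 66.5 - 17*log10(19.7) = 66.5 - (22.01) = 44.49

44.49 dB


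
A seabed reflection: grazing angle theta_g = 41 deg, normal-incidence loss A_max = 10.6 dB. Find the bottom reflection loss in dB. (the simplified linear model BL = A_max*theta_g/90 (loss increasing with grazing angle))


4.83 dB


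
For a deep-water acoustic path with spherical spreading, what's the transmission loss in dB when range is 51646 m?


94.26 dB


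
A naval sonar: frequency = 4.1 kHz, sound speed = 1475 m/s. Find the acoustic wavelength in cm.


35.98 cm


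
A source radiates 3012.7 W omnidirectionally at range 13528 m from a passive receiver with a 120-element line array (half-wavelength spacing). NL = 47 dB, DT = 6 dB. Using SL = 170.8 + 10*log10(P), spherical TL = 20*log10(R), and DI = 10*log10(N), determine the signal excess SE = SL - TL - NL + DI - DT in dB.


Step 1: SL = 170.8 + 10*log10(3012.7) = 205.59 dB
Step 2: TL = 20*log10(13528) = 82.62 dB
Step 3: DI = 10*log10(120) = 20.79 dB
Step 4: SE = SL - TL - NL + DI - DT = 205.59 - 82.62 - 47 + 20.79 - 6 = 90.76

90.76 dB


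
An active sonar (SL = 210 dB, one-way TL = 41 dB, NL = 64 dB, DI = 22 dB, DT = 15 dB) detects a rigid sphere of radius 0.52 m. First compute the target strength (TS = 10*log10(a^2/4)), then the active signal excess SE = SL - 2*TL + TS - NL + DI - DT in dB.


Step 1: TS = 10*log10(0.52^2/4) = -11.7 dB
Step 2: SE = SL - 2*TL + TS - NL + DI - DT = 210 - 2*41 + (-11.7) - 64 + 22 - 15 = 59.3

59.3 dB


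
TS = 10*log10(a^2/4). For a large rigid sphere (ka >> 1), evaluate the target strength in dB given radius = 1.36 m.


TS = 10*log10(1.36^2 / 4) = 10*log10(0.4624) = -3.35

-3.35 dB


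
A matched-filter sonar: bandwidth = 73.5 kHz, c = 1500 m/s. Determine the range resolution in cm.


1.02 cm


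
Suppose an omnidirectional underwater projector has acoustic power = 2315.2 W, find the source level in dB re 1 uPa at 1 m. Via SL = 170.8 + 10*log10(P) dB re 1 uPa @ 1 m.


SL = 170.8 + 10*log10(2315.2) = 170.8 + 33.65 = 204.45

204.45 dB


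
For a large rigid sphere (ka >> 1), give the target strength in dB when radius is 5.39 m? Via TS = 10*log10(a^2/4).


TS = 10*log10(5.39^2 / 4) = 10*log10(7.263025) = 8.61

8.61 dB


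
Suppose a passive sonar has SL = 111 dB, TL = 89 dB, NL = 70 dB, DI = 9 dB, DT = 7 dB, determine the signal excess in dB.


SE = SL - TL - NL + DI - DT = 111 - 89 - 70 + 9 - 7 = -46

-46 dB


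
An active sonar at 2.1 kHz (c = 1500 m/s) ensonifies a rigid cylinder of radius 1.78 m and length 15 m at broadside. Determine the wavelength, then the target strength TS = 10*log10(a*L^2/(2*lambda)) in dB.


Step 1: lambda = c/f = 1500/2100 = 0.71429 m
Step 2: TS = 10*log10(a*L^2/(2*lambda)) = 10*log10(1.78*15^2/(2*0.71429)) = 24.48

24.48 dB


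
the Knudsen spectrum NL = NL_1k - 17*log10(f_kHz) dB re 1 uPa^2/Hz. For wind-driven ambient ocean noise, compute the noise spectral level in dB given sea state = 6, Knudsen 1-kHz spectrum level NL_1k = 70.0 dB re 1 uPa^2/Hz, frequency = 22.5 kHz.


47.01 dB


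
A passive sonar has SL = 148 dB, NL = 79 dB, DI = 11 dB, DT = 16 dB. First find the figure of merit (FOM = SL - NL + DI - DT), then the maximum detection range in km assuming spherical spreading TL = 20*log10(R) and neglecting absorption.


Step 1: FOM = SL - NL + DI - DT = 148 - 79 + 11 - 16 = 64 dB
Step 2: at max range FOM = TL = 20*log10(R), so R = 10^(64/20) = 1584.89 m = 1.58 km

1.58 km


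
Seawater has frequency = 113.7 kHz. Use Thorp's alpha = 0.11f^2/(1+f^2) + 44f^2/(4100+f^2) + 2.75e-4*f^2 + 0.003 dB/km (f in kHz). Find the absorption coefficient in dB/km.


f^2 = 12927.69
alpha = 0.11*12927.69/(1+12927.69) + 44*12927.69/(4100+12927.69) + 2.75e-4*12927.69 + 0.003 = 37.074

37.074 dB/km


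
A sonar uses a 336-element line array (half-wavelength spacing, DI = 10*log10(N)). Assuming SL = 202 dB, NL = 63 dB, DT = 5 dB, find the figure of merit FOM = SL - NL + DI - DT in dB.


Step 1: DI = 10*log10(336) = 25.26 dB
Step 2: FOM = SL - NL + DI - DT = 202 - 63 + 25.26 - 5 = 159.26

159.26 dB


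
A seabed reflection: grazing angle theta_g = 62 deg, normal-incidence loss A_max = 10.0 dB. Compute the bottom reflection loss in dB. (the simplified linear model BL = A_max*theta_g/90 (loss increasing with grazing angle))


BL = A_max * theta_g / 90 = 10.0 * 62 / 90 = 6.89

6.89 dB


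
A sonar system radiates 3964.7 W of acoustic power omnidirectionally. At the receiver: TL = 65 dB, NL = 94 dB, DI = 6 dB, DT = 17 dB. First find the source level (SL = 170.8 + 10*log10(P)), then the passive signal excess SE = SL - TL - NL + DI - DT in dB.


Step 1: SL = 170.8 + 10*log10(3964.7) = 206.78 dB
Step 2: SE = SL - TL - NL + DI - DT = 206.78 - 65 - 94 + 6 - 17 = 36.78

36.78 dB


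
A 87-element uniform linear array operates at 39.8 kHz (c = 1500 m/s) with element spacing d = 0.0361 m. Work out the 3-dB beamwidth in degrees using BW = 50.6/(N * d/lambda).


Step 1: lambda = 1500/39800 = 0.03769 m
Step 2: d/lambda = 0.0361/0.03769 = 0.9578
Step 3: BW = 50.6/(N * d/lambda) = 50.6/(87 * 0.9578) = 0.61

0.61 deg


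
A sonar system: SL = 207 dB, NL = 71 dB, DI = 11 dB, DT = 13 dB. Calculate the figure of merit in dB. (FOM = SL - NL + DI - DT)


FOM = SL - NL + DI - DT = 207 - 71 + 11 - 13 = 134

134 dB


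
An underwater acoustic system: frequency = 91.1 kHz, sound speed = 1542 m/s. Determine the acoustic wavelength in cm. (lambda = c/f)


lambda = c/f = 1542 / 91100 = 0.0169 m = 1.69 cm

1.69 cm


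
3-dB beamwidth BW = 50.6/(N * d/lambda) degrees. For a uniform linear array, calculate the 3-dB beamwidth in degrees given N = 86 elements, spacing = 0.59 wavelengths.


BW = 50.6 / (86 * 0.59) = 50.6 / 50.74 = 1.0

1.0 deg


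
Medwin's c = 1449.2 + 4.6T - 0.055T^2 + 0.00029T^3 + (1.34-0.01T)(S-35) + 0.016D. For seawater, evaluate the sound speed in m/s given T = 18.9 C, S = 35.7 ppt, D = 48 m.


1520.03 m/s


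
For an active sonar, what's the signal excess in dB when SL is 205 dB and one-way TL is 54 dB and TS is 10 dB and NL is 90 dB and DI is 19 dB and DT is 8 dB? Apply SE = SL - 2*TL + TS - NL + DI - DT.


SE = SL - 2*TL + TS - NL + DI - DT = 205 - 2*54 + (10) - 90 + 19 - 8 = 28

28 dB


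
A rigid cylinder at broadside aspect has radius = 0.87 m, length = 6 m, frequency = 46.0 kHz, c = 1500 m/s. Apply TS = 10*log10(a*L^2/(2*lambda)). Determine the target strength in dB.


lambda = 1500/46000 = 0.03261 m
TS = 10*log10(0.87*6^2/(2*0.03261)) = 26.81

26.81 dB


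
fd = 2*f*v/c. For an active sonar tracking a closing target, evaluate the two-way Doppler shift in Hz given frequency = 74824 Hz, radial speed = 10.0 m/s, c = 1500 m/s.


fd = 2*f*v/c = 2 * 74824 * 10.0 / 1500 = 997.65

997.65 Hz


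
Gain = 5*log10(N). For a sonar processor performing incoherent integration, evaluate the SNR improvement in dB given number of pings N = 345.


Gain = 5*log10(345) = 12.69

12.69 dB


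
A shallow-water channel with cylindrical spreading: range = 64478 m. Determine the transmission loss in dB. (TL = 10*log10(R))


TL = 10*log10(64478) = 48.09

48.09 dB


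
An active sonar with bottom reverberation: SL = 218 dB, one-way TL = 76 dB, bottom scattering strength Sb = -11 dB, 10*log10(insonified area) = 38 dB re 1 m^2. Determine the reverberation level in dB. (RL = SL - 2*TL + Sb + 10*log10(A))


RL = SL - 2*TL + Sb + 10*log10(A) = 218 - 2*76 + (-11) + 38 = 93

93 dB


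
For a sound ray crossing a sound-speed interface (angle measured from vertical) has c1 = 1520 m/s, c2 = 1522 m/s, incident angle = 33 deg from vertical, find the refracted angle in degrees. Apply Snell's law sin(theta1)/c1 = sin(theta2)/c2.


sin(theta2) = (c2/c1)*sin(theta1) = (1522/1520)*sin(33 deg) = 0.54536
theta2 = arcsin(0.54536) = 33.05

33.05 deg


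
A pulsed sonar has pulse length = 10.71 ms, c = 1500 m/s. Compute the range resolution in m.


dR = c*tau/2 = 1500 * 10.71e-3 / 2 = 8.0325

8.0325 m


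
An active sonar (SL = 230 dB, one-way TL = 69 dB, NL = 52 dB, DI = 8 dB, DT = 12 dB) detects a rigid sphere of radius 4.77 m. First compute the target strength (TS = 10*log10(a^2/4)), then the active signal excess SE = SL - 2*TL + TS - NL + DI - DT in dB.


Step 1: TS = 10*log10(4.77^2/4) = 7.55 dB
Step 2: SE = SL - 2*TL + TS - NL + DI - DT = 230 - 2*69 + (7.55) - 52 + 8 - 12 = 43.55

43.55 dB


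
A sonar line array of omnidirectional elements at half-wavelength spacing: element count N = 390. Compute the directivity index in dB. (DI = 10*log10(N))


DI = 10*log10(390) = 25.91

25.91 dB


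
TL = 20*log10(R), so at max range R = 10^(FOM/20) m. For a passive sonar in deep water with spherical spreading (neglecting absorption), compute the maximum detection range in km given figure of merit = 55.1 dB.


0.57 km


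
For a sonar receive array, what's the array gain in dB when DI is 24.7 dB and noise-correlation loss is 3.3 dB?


AG = DI - L_corr = 24.7 - 3.3 = 21.4

21.4 dB


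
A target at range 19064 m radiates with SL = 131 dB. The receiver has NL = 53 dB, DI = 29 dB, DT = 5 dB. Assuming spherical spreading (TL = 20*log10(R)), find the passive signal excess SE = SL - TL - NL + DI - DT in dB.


Step 1: TL = 20*log10(19064) = 85.6 dB
Step 2: SE = 131 - 85.6 - 53 + 29 - 5 = 16.4

16.4 dB


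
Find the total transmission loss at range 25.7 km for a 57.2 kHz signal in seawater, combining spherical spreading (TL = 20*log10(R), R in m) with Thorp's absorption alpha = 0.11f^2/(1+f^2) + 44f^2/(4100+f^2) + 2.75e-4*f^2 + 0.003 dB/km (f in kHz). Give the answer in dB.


Step 1 (Thorp): alpha = 0.11*3271.84/(1+3271.84) + 44*3271.84/(4100+3271.84) + 2.75e-4*3271.84 + 0.003 = 20.5412 dB/km
Step 2: TL_spread = 20*log10(25700) = 88.2 dB
Step 3: TL_abs = alpha*R = 20.5412 * 25.7 = 527.91 dB
Step 4: TL_total = 88.2 + 527.91 = 616.11

616.11 dB


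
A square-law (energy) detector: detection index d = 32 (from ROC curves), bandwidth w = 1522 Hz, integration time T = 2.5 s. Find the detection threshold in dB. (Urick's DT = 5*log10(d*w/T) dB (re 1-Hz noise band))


21.45 dB


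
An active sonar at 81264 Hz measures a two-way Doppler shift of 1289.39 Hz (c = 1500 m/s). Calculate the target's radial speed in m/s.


From fd = 2*f*v/c, v = c*fd/(2*f) = 1500 * 1289.39 / (2*81264) = 11.9

11.9 m/s


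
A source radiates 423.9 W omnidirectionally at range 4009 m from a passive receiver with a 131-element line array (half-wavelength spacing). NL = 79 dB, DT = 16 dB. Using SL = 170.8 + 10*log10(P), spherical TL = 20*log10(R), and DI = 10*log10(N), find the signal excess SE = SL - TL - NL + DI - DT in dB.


51.18 dB


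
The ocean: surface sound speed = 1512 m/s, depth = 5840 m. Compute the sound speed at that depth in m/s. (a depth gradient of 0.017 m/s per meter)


1611.28 m/s


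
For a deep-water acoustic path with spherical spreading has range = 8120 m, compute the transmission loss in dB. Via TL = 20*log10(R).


TL = 20*log10(8120) = 78.19

78.19 dB


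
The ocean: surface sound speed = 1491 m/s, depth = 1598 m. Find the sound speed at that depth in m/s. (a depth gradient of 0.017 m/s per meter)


c = 1491 + 0.017 * 1598 = 1518.166

1518.166 m/s


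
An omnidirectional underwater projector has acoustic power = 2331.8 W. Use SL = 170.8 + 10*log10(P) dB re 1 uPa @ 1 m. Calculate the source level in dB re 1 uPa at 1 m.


SL = 170.8 + 10*log10(2331.8) = 170.8 + 33.68 = 204.48

204.48 dB


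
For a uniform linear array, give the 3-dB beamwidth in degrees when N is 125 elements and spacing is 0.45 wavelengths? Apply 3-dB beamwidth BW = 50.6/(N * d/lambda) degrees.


0.9 deg


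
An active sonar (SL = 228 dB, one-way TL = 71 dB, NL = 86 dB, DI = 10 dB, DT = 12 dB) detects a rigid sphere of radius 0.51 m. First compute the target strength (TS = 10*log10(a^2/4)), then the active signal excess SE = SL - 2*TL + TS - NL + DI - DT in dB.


Step 1: TS = 10*log10(0.51^2/4) = -11.87 dB
Step 2: SE = SL - 2*TL + TS - NL + DI - DT = 228 - 2*71 + (-11.87) - 86 + 10 - 12 = -13.87

-13.87 dB


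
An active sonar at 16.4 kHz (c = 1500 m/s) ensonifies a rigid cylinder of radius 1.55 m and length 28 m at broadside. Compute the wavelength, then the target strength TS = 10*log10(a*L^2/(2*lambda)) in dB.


Step 1: lambda = c/f = 1500/16400 = 0.09146 m
Step 2: TS = 10*log10(a*L^2/(2*lambda)) = 10*log10(1.55*28^2/(2*0.09146)) = 38.22

38.22 dB


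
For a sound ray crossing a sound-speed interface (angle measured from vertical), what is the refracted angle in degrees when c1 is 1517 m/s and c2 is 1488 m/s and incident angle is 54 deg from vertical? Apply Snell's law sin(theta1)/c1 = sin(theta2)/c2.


sin(theta2) = (c2/c1)*sin(theta1) = (1488/1517)*sin(54 deg) = 0.79355
theta2 = arcsin(0.79355) = 52.52

52.52 deg


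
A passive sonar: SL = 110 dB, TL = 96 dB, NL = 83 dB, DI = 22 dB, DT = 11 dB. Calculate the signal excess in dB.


SE = SL - TL - NL + DI - DT = 110 - 96 - 83 + 22 - 11 = -58

-58 dB


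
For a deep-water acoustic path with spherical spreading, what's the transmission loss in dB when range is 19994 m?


TL = 20*log10(19994) = 86.02

86.02 dB


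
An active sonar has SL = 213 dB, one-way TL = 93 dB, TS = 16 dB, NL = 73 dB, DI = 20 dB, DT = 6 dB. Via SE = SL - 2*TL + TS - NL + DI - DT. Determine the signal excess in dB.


-16 dB


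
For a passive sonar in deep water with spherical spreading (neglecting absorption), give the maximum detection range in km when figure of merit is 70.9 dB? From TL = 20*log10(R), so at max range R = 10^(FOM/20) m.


3.51 km


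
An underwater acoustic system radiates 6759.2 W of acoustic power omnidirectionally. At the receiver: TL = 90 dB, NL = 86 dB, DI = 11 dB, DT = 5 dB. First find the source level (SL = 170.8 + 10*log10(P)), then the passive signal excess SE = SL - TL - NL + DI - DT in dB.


Step 1: SL = 170.8 + 10*log10(6759.2) = 209.1 dB
Step 2: SE = SL - TL - NL + DI - DT = 209.1 - 90 - 86 + 11 - 5 = 39.1

39.1 dB


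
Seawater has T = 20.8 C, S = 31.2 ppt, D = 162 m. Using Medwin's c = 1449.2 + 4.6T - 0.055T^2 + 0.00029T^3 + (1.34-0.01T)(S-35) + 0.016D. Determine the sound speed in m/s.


c = 1449.2 + 4.6*20.8 - 0.055*20.8^2 + 0.00029*20.8^3 + (1.34 - 0.01*20.8)*(31.2 - 35) + 0.016*162 = 1521.98

1521.98 m/s


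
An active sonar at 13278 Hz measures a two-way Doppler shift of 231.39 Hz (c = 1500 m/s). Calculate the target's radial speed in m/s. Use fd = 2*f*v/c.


From fd = 2*f*v/c, v = c*fd/(2*f) = 1500 * 231.39 / (2*13278) = 13.07

13.07 m/s


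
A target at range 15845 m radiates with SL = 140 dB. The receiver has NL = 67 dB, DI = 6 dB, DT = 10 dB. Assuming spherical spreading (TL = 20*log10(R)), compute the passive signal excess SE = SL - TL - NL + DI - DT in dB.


Step 1: TL = 20*log10(15845) = 84.0 dB
Step 2: SE = 140 - 84.0 - 67 + 6 - 10 = -15.0

-15.0 dB


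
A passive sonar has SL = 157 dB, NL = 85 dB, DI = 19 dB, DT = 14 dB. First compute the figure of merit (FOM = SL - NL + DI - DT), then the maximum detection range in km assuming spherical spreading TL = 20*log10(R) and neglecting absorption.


Step 1: FOM = SL - NL + DI - DT = 157 - 85 + 19 - 14 = 77 dB
Step 2: at max range FOM = TL = 20*log10(R), so R = 10^(77/20) = 7079.46 m = 7.08 km

7.08 km


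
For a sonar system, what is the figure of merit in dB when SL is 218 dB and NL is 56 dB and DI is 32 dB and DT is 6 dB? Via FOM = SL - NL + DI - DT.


FOM = SL - NL + DI - DT = 218 - 56 + 32 - 6 = 188

188 dB


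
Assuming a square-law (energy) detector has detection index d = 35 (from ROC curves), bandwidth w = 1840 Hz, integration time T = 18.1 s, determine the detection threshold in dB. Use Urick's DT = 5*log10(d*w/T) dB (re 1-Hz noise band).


DT = 5*log10(d*w/T) = 5*log10(35 * 1840 / 18.1) = 5*log10(3558.01) = 17.76

17.76 dB


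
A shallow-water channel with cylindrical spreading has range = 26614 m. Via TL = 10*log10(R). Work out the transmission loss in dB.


44.25 dB


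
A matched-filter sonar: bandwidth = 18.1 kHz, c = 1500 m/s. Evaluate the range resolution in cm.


dR = c/(2*BW) = 1500 / (2 * 18.1e3) = 0.0414 m = 4.14 cm

4.14 cm


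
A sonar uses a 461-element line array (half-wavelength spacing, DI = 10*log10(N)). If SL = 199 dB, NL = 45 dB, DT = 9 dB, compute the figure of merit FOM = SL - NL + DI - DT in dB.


171.64 dB


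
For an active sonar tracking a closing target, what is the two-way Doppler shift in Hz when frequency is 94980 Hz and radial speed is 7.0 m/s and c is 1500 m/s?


886.48 Hz


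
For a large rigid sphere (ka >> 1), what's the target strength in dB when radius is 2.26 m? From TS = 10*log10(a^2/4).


TS = 10*log10(2.26^2 / 4) = 10*log10(1.2769) = 1.06

1.06 dB


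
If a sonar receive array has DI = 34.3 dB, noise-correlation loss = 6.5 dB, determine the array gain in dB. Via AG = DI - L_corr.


AG = DI - L_corr = 34.3 - 6.5 = 27.8

27.8 dB


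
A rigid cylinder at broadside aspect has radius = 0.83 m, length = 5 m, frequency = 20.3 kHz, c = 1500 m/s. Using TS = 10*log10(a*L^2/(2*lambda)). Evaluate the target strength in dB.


21.47 dB


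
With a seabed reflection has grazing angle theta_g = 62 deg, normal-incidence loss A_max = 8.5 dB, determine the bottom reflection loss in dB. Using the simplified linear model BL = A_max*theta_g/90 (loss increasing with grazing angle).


BL = A_max * theta_g / 90 = 8.5 * 62 / 90 = 5.86

5.86 dB


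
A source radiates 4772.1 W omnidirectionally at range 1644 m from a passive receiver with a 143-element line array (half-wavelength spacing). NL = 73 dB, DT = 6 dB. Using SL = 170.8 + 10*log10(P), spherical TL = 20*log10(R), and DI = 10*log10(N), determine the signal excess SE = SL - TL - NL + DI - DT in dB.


Step 1: SL = 170.8 + 10*log10(4772.1) = 207.59 dB
Step 2: TL = 20*log10(1644) = 64.32 dB
Step 3: DI = 10*log10(143) = 21.55 dB
Step 4: SE = SL - TL - NL + DI - DT = 207.59 - 64.32 - 73 + 21.55 - 6 = 85.82

85.82 dB


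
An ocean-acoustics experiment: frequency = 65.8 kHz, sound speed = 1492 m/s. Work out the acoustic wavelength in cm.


lambda = c/f = 1492 / 65800 = 0.0227 m = 2.27 cm

2.27 cm


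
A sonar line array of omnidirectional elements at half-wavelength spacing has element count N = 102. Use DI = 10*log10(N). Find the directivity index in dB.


DI = 10*log10(102) = 20.09

20.09 dB


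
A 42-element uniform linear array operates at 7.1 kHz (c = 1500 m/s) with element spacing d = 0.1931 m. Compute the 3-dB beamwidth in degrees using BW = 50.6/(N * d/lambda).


Step 1: lambda = 1500/7100 = 0.21127 m
Step 2: d/lambda = 0.1931/0.21127 = 0.914
Step 3: BW = 50.6/(N * d/lambda) = 50.6/(42 * 0.914) = 1.32

1.32 deg


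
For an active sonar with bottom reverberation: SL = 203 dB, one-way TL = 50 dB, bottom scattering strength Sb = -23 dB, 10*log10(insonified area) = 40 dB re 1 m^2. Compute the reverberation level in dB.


RL = SL - 2*TL + Sb + 10*log10(A) = 203 - 2*50 + (-23) + 40 = 120

120 dB


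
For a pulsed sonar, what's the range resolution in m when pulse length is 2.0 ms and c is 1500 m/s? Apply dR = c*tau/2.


1.5 m


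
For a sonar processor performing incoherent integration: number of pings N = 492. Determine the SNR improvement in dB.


13.46 dB


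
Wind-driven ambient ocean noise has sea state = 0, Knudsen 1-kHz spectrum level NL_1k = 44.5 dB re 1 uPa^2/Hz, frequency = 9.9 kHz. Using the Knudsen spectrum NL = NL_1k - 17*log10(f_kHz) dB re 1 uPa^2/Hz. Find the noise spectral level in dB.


27.57 dB


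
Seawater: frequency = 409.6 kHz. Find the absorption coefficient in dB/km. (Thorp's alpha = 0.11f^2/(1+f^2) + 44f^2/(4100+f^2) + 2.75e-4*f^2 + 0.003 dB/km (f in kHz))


f^2 = 167772.16
alpha = 0.11*167772.16/(1+167772.16) + 44*167772.16/(4100+167772.16) + 2.75e-4*167772.16 + 0.003 = 89.201

89.201 dB/km


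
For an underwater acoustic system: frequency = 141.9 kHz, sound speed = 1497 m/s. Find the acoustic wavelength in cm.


lambda = c/f = 1497 / 141900 = 0.0105 m = 1.05 cm

1.05 cm


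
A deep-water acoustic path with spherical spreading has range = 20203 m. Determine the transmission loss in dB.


TL = 20*log10(20203) = 86.11

86.11 dB


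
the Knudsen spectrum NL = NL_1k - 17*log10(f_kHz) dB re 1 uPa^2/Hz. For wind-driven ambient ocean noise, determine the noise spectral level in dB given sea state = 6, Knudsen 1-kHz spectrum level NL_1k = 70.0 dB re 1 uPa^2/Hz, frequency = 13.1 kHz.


NL = NL_1k - 17*log10(f_kHz) = 70.0 - 17*log10(13.1) = 70.0 - (18.99) = 51.01

51.01 dB


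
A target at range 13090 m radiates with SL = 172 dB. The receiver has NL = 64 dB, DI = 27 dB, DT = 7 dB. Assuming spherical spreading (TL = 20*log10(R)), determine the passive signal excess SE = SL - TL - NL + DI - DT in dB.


45.66 dB


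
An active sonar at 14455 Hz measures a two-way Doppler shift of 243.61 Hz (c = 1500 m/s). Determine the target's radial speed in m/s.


12.64 m/s


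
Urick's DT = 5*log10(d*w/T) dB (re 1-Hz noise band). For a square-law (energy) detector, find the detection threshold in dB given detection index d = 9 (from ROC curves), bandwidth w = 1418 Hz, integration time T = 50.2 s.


DT = 5*log10(d*w/T) = 5*log10(9 * 1418 / 50.2) = 5*log10(254.22) = 12.03

12.03 dB


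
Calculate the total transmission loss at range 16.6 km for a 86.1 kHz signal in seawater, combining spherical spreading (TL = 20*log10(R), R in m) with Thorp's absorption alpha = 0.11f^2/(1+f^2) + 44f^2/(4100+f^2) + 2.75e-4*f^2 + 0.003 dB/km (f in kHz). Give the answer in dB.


Step 1 (Thorp): alpha = 0.11*7413.21/(1+7413.21) + 44*7413.21/(4100+7413.21) + 2.75e-4*7413.21 + 0.003 = 30.4827 dB/km
Step 2: TL_spread = 20*log10(16600) = 84.4 dB
Step 3: TL_abs = alpha*R = 30.4827 * 16.6 = 506.01 dB
Step 4: TL_total = 84.4 + 506.01 = 590.41

590.41 dB


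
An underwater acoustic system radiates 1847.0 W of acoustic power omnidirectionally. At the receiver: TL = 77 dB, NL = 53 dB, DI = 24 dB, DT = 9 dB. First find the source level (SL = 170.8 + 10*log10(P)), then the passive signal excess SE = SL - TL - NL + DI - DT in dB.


Step 1: SL = 170.8 + 10*log10(1847.0) = 203.46 dB
Step 2: SE = SL - TL - NL + DI - DT = 203.46 - 77 - 53 + 24 - 9 = 88.46

88.46 dB


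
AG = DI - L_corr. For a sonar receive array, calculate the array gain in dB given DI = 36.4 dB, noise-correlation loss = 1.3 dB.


35.1 dB


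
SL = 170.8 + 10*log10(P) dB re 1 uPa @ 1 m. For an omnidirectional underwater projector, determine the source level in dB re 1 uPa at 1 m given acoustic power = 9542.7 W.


SL = 170.8 + 10*log10(9542.7) = 170.8 + 39.8 = 210.6

210.6 dB


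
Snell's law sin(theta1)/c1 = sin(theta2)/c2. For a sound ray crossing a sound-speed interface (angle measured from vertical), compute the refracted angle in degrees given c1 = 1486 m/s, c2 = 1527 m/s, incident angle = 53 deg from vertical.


55.15 deg


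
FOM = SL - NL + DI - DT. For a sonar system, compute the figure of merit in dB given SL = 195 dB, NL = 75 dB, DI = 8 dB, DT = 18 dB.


FOM = SL - NL + DI - DT = 195 - 75 + 8 - 18 = 110

110 dB


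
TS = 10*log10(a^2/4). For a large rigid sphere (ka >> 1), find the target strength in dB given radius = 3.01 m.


TS = 10*log10(3.01^2 / 4) = 10*log10(2.265025) = 3.55

3.55 dB


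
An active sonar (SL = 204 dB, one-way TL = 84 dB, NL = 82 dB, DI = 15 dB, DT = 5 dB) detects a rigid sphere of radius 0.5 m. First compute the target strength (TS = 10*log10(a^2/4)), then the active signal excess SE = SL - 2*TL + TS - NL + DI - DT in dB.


Step 1: TS = 10*log10(0.5^2/4) = -12.04 dB
Step 2: SE = SL - 2*TL + TS - NL + DI - DT = 204 - 2*84 + (-12.04) - 82 + 15 - 5 = -48.04

-48.04 dB


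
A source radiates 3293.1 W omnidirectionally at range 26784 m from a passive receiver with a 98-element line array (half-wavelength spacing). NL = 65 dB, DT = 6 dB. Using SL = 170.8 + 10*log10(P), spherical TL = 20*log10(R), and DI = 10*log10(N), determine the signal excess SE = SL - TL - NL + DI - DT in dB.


66.33 dB


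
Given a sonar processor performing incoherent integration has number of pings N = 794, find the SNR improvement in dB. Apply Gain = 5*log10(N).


Gain = 5*log10(794) = 14.5

14.5 dB


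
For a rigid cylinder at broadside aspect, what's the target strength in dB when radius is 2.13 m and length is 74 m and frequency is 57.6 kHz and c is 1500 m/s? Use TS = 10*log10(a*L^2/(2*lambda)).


53.5 dB


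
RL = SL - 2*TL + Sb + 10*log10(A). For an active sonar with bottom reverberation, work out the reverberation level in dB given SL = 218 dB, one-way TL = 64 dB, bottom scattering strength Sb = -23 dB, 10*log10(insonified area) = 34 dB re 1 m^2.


RL = SL - 2*TL + Sb + 10*log10(A) = 218 - 2*64 + (-23) + 34 = 101

101 dB


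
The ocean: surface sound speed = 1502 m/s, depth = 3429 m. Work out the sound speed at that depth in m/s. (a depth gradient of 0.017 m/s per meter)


c = 1502 + 0.017 * 3429 = 1560.293

1560.293 m/s


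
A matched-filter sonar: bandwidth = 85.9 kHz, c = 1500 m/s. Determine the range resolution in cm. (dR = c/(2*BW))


dR = c/(2*BW) = 1500 / (2 * 85.9e3) = 0.0087 m = 0.87 cm

0.87 cm


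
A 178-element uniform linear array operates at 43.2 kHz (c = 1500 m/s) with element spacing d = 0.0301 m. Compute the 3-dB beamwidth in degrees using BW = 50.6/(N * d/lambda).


Step 1: lambda = 1500/43200 = 0.03472 m
Step 2: d/lambda = 0.0301/0.03472 = 0.8669
Step 3: BW = 50.6/(N * d/lambda) = 50.6/(178 * 0.8669) = 0.33

0.33 deg


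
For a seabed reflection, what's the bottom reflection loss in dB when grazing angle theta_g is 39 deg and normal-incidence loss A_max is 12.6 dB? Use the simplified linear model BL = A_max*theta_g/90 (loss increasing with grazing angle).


BL = A_max * theta_g / 90 = 12.6 * 39 / 90 = 5.46

5.46 dB


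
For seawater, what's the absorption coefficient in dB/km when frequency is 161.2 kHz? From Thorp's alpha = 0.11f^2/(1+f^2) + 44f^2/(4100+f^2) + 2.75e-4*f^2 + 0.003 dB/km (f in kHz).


f^2 = 25985.44
alpha = 0.11*25985.44/(1+25985.44) + 44*25985.44/(4100+25985.44) + 2.75e-4*25985.44 + 0.003 = 45.263

45.263 dB/km


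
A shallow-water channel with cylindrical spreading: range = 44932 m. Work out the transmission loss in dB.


46.53 dB


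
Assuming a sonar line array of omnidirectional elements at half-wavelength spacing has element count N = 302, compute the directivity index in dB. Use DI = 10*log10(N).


24.8 dB


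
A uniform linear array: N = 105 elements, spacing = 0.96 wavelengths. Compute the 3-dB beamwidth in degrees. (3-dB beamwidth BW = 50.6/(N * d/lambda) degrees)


BW = 50.6 / (105 * 0.96) = 50.6 / 100.8 = 0.5

0.5 deg


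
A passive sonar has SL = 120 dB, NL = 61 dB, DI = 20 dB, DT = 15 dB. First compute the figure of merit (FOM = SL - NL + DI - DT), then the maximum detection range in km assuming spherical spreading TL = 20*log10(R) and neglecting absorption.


Step 1: FOM = SL - NL + DI - DT = 120 - 61 + 20 - 15 = 64 dB
Step 2: at max range FOM = TL = 20*log10(R), so R = 10^(64/20) = 1584.89 m = 1.58 km

1.58 km


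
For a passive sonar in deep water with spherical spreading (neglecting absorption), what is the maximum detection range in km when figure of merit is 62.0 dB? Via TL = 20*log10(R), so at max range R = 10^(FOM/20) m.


At max range FOM = TL, so 20*log10(R) = 62.0
R = 10^(62.0/20) = 1258.93 m = 1.26 km

1.26 km


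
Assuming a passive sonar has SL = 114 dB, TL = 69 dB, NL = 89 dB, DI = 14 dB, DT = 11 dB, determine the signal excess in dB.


SE = SL - TL - NL + DI - DT = 114 - 69 - 89 + 14 - 11 = -41

-41 dB


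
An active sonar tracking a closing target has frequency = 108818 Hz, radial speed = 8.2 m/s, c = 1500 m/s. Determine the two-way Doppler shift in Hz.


fd = 2*f*v/c = 2 * 108818 * 8.2 / 1500 = 1189.74

1189.74 Hz


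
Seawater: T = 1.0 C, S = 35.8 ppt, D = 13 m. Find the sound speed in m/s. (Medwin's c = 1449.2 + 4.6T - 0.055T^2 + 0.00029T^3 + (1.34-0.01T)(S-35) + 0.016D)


c = 1449.2 + 4.6*1.0 - 0.055*1.0^2 + 0.00029*1.0^3 + (1.34 - 0.01*1.0)*(35.8 - 35) + 0.016*13 = 1455.02

1455.02 m/s


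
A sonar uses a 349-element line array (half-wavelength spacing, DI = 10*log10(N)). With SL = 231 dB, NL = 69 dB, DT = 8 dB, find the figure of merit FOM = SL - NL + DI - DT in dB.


Step 1: DI = 10*log10(349) = 25.43 dB
Step 2: FOM = SL - NL + DI - DT = 231 - 69 + 25.43 - 8 = 179.43

179.43 dB


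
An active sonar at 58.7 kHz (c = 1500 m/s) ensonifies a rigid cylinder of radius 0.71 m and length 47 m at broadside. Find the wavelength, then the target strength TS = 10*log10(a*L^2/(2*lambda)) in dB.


Step 1: lambda = c/f = 1500/58700 = 0.02555 m
Step 2: TS = 10*log10(a*L^2/(2*lambda)) = 10*log10(0.71*47^2/(2*0.02555)) = 44.87

44.87 dB


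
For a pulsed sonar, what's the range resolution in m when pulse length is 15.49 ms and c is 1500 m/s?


11.6175 m


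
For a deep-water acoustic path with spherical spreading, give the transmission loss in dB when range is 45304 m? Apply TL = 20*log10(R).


TL = 20*log10(45304) = 93.12

93.12 dB


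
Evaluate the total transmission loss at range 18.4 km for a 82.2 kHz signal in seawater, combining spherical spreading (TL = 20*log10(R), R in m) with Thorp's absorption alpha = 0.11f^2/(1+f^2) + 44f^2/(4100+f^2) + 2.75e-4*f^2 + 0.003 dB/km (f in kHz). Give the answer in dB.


625.43 dB


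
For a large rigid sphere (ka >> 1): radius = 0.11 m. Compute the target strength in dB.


-25.19 dB


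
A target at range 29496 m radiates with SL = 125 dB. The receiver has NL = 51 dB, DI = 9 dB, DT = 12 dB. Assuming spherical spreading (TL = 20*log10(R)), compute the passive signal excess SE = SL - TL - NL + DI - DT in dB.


-18.4 dB


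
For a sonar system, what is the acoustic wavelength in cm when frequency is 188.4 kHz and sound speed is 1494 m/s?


lambda = c/f = 1494 / 188400 = 0.0079 m = 0.79 cm

0.79 cm


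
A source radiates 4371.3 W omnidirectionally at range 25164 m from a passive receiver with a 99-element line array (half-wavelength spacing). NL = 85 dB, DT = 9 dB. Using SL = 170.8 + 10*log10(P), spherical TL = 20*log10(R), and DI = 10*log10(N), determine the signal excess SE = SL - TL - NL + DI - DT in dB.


Step 1: SL = 170.8 + 10*log10(4371.3) = 207.21 dB
Step 2: TL = 20*log10(25164) = 88.02 dB
Step 3: DI = 10*log10(99) = 19.96 dB
Step 4: SE = SL - TL - NL + DI - DT = 207.21 - 88.02 - 85 + 19.96 - 9 = 45.15

45.15 dB


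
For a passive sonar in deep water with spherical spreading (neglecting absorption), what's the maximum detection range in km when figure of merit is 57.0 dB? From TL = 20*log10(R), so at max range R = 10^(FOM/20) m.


0.71 km


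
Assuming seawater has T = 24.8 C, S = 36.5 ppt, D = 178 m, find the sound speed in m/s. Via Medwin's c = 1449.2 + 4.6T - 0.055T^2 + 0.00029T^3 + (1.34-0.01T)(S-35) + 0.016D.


c = 1449.2 + 4.6*24.8 - 0.055*24.8^2 + 0.00029*24.8^3 + (1.34 - 0.01*24.8)*(36.5 - 35) + 0.016*178 = 1538.36

1538.36 m/s


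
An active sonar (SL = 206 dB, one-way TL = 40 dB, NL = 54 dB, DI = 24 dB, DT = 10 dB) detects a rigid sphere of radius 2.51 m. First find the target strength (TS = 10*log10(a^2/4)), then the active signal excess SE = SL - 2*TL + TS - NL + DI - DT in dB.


Step 1: TS = 10*log10(2.51^2/4) = 1.97 dB
Step 2: SE = SL - 2*TL + TS - NL + DI - DT = 206 - 2*40 + (1.97) - 54 + 24 - 10 = 87.97

87.97 dB


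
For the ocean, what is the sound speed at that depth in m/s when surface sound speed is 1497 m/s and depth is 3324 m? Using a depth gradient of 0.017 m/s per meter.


c = 1497 + 0.017 * 3324 = 1553.508

1553.508 m/s


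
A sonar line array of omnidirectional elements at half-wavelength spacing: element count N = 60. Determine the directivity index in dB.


DI = 10*log10(60) = 17.78

17.78 dB


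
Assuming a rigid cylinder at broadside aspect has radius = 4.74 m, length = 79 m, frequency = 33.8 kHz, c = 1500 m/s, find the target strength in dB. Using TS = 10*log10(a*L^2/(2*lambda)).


lambda = 1500/33800 = 0.04438 m
TS = 10*log10(4.74*79^2/(2*0.04438)) = 55.23

55.23 dB


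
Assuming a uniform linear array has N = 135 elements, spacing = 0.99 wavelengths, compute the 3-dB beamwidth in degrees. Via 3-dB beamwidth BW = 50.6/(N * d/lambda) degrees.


BW = 50.6 / (135 * 0.99) = 50.6 / 133.65 = 0.38

0.38 deg


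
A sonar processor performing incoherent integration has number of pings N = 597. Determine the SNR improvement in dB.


Gain = 5*log10(597) = 13.88

13.88 dB


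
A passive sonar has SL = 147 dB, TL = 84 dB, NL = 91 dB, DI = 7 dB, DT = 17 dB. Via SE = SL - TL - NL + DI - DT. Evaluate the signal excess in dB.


-38 dB
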